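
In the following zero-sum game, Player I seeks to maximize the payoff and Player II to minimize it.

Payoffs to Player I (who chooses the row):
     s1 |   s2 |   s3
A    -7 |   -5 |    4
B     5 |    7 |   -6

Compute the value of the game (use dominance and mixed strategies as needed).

Column s2 is strictly dominated by s1 for Player II (it gives Player I more in every row).
The remaining 2×2 game on (A, B) × (s1, s3) has no saddle point. Let Player I play A with probability p; indifference gives −7p + 5(1−p) = 4p − 6(1−p), so p = 1/2.
Similarly Player II's optimal q on s1 is 5/11, and the value is -7·(5/11) + (4)·(6/11) = -1.

-1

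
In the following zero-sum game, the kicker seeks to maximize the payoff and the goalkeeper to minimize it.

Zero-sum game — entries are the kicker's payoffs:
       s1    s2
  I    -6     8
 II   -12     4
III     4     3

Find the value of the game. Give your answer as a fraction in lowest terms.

10/3

Row II is strictly dominated by row I, so the kicker never plays it.
The remaining 2×2 game on (I, III) × (s1, s2) has no saddle point. Let the kicker play I with probability p; indifference gives −6p + 4(1−p) = 8p + 3(1−p), so p = 1/15.
Similarly the goalkeeper's optimal q on s1 is 1/3, and the value is -6·(1/3) + (8)·(2/3) = 10/3.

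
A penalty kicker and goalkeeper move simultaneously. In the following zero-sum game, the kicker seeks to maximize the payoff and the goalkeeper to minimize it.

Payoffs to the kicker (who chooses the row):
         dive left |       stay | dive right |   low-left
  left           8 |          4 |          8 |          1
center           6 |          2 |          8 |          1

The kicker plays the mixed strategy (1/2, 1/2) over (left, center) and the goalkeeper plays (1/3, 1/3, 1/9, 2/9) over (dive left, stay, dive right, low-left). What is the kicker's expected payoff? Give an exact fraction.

Against (1/3, 1/3, 1/9, 2/9), each row's expected payoff is left: 46/9; center: 34/9.
Taking the (1/2, 1/2)-weighted average: (1/2)·(46/9) + (1/2)·(34/9) = 40/9.

40/9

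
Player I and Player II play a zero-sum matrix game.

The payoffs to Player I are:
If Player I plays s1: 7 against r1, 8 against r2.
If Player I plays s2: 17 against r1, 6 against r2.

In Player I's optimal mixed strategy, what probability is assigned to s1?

11/12

Row minima are 7 and 6, so Player I's maximin is 7; column maxima are 17 and 8, so Player II's minimax is 8. These differ, so the equilibrium is in mixed strategies.
Let Player I play s1 with probability p. Player II is indifferent when 7p + 17(1−p) = 8p + 6(1−p), giving p = 11/12.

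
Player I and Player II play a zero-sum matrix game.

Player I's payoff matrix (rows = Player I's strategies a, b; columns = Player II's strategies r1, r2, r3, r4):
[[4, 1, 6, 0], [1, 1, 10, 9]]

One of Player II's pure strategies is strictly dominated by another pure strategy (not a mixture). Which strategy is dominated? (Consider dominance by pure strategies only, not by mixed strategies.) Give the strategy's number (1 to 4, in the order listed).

Player II prefers columns that give Player I less. Compare r3 with r1: 4 < 6, 1 < 10.
So r1 strictly dominates r3 for Player II; r3 is strictly dominated.

3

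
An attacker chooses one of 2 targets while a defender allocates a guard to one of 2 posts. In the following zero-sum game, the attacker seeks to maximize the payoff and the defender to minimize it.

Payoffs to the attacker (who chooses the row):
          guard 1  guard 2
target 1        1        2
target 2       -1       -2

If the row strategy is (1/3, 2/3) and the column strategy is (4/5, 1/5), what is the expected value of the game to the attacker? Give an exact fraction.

Against (4/5, 1/5), each row's expected payoff is target 1: 6/5; target 2: -6/5.
Taking the (1/3, 2/3)-weighted average: (1/3)·(6/5) + (2/3)·(-6/5) = -2/5.

-2/5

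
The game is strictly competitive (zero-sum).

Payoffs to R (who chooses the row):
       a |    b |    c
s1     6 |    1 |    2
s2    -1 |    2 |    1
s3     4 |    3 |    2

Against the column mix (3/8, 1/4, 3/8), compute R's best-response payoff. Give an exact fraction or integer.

13/4

s1: (6)·(3/8) + (1)·(1/4) + (2)·(3/8) = 13/4.
s2: (-1)·(3/8) + (2)·(1/4) + (1)·(3/8) = 1/2.
s3: (4)·(3/8) + (3)·(1/4) + (2)·(3/8) = 3.
The best pure response is s1 with expected payoff 13/4.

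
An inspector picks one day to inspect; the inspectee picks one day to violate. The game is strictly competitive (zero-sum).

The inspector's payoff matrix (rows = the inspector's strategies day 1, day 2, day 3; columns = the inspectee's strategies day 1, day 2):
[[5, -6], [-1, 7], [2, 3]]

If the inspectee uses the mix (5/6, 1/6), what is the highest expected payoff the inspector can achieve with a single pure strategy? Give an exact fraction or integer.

19/6

day 1: (5)·(5/6) + (-6)·(1/6) = 19/6.
day 2: (-1)·(5/6) + (7)·(1/6) = 1/3.
day 3: (2)·(5/6) + (3)·(1/6) = 13/6.
The best pure response is day 1 with expected payoff 19/6.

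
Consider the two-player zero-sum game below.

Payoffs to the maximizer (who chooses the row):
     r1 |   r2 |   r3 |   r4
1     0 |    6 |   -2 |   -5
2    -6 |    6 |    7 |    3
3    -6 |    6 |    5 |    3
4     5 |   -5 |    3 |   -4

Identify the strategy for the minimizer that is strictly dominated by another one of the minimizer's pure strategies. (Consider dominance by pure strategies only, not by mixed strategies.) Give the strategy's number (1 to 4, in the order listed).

3

The minimizer prefers columns that give the maximizer less. Compare r3 with r4: -5 < -2, 3 < 7, 3 < 5, -4 < 3.
So r4 strictly dominates r3 for the minimizer; r3 is strictly dominated.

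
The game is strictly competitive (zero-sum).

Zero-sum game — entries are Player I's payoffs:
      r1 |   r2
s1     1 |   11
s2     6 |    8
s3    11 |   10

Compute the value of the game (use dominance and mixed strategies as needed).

111/11

Row s2 is strictly dominated by row s3, so Player I never plays it.
The remaining 2×2 game on (s1, s3) × (r1, r2) has no saddle point. Let Player I play s1 with probability p; indifference gives p + 11(1−p) = 11p + 10(1−p), so p = 1/11.
Similarly Player II's optimal q on r1 is 1/11, and the value is 1·(1/11) + (11)·(10/11) = 111/11.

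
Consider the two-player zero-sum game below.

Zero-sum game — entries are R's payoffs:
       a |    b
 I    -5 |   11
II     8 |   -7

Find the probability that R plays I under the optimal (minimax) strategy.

Row minima are -5 and -7, so R's maximin is -5; column maxima are 8 and 11, so C's minimax is 8. These differ, so the equilibrium is in mixed strategies.
Let R play I with probability p. C is indifferent when −5p + 8(1−p) = 11p − 7(1−p), giving p = 15/31.

15/31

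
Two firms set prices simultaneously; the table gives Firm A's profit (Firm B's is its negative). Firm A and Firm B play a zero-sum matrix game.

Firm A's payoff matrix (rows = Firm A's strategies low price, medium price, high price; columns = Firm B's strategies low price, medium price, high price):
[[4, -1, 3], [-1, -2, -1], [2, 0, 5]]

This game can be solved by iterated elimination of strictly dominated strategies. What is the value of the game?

Column low price is strictly dominated by medium price for Firm B (-1<4, -2<-1, 0<2); eliminate low price.
Row low price is strictly dominated by row high price (0>-1, 5>3); eliminate low price.
Row medium price is strictly dominated by row high price (0>-2, 5>-1); eliminate medium price.
Column high price is strictly dominated by medium price for Firm B (0<5); eliminate high price.
Only (high price, medium price) remains, with payoff 0.

0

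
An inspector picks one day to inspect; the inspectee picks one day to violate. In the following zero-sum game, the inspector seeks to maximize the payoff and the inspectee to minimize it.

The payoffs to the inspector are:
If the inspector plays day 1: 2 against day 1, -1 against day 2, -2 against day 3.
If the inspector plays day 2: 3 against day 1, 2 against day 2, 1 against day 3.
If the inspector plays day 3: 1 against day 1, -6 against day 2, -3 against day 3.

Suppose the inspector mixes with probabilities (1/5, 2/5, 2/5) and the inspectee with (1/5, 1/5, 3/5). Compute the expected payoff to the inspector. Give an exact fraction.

Against (1/5, 1/5, 3/5), each row's expected payoff is day 1: -1; day 2: 8/5; day 3: -14/5.
Taking the (1/5, 2/5, 2/5)-weighted average: (1/5)·(-1) + (2/5)·(8/5) + (2/5)·(-14/5) = -17/25.

-17/25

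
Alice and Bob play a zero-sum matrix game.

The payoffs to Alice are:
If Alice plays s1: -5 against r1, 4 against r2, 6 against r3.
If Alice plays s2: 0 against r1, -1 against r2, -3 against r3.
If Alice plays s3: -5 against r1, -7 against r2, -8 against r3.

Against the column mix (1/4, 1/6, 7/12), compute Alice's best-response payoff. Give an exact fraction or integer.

s1: (-5)·(1/4) + (4)·(1/6) + (6)·(7/12) = 35/12.
s2: (0)·(1/4) + (-1)·(1/6) + (-3)·(7/12) = -23/12.
s3: (-5)·(1/4) + (-7)·(1/6) + (-8)·(7/12) = -85/12.
The best pure response is s1 with expected payoff 35/12.

35/12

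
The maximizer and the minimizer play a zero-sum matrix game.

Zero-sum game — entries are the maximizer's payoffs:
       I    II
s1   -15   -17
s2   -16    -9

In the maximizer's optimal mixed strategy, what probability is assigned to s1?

Row minima are -17 and -16, so the maximizer's maximin is -16; column maxima are -15 and -9, so the minimizer's minimax is -15. These differ, so the equilibrium is in mixed strategies.
Let the maximizer play s1 with probability p. The minimizer is indifferent when −15p − 16(1−p) = −17p − 9(1−p), giving p = 7/9.

7/9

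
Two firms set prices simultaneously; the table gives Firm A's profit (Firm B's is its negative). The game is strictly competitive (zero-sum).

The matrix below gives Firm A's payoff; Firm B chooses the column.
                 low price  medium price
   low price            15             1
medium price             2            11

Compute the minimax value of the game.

163/23

Row minima are 1 and 2, so Firm A's maximin is 2; column maxima are 15 and 11, so Firm B's minimax is 11. These differ, so the equilibrium is in mixed strategies.
Let Firm A play low price with probability p. Firm B is indifferent when 15p + 2(1−p) = p + 11(1−p), giving p = 9/23.
Let Firm B play low price with probability q. Firm A is indifferent when 15q + (1−q) = 2q + 11(1−q), giving q = 10/23.
The value is 15·(10/23) + (1)·(13/23) = 163/23.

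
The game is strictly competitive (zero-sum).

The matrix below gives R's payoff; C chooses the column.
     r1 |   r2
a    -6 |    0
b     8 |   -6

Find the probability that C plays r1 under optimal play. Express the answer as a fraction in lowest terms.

3/10

Row minima are -6 and -6, so R's maximin is -6; column maxima are 8 and 0, so C's minimax is 0. These differ, so the equilibrium is in mixed strategies.
Let C play r1 with probability q. R is indifferent when −6q = 8q − 6(1−q), giving q = 3/10.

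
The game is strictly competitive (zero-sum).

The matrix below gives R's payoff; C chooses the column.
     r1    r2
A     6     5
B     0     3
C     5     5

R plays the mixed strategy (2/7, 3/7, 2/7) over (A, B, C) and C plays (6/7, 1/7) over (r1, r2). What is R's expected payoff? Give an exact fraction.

Against (6/7, 1/7), each row's expected payoff is A: 41/7; B: 3/7; C: 5.
Taking the (2/7, 3/7, 2/7)-weighted average: (2/7)·(41/7) + (3/7)·(3/7) + (2/7)·(5) = 23/7.

23/7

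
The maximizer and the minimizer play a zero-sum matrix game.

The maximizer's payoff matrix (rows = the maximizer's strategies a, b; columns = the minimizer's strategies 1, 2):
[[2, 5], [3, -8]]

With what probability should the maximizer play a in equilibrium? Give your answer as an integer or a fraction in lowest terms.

Row minima are 2 and -8, so the maximizer's maximin is 2; column maxima are 3 and 5, so the minimizer's minimax is 3. These differ, so the equilibrium is in mixed strategies.
Let the maximizer play a with probability p. The minimizer is indifferent when 2p + 3(1−p) = 5p − 8(1−p), giving p = 11/14.

11/14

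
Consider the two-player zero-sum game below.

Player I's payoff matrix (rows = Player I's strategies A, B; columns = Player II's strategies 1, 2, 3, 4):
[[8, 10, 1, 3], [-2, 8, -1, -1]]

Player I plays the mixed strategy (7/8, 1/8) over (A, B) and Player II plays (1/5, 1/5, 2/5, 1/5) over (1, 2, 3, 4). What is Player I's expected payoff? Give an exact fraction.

41/10

Against (1/5, 1/5, 2/5, 1/5), each row's expected payoff is A: 23/5; B: 3/5.
Taking the (7/8, 1/8)-weighted average: (7/8)·(23/5) + (1/8)·(3/5) = 41/10.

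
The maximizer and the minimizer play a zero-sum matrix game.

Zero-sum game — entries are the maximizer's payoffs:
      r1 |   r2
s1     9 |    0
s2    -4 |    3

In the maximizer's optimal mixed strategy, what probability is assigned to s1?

Row minima are 0 and -4, so the maximizer's maximin is 0; column maxima are 9 and 3, so the minimizer's minimax is 3. These differ, so the equilibrium is in mixed strategies.
Let the maximizer play s1 with probability p. The minimizer is indifferent when 9p − 4(1−p) = 3(1−p), giving p = 7/16.

7/16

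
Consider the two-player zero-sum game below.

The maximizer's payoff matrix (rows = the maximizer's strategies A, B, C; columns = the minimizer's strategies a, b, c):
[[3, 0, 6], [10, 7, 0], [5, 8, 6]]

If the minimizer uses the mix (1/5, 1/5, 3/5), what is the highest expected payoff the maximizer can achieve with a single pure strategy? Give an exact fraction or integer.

31/5

A: (3)·(1/5) + (0)·(1/5) + (6)·(3/5) = 21/5.
B: (10)·(1/5) + (7)·(1/5) + (0)·(3/5) = 17/5.
C: (5)·(1/5) + (8)·(1/5) + (6)·(3/5) = 31/5.
The best pure response is C with expected payoff 31/5.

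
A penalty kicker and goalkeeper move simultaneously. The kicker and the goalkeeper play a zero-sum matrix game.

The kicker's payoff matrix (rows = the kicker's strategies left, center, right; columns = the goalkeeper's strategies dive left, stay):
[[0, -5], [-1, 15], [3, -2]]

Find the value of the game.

43/21

Row left is strictly dominated by row right, so the kicker never plays it.
The remaining 2×2 game on (center, right) × (dive left, stay) has no saddle point. Let the kicker play center with probability p; indifference gives −p + 3(1−p) = 15p − 2(1−p), so p = 5/21.
Similarly the goalkeeper's optimal q on dive left is 17/21, and the value is -1·(17/21) + (15)·(4/21) = 43/21.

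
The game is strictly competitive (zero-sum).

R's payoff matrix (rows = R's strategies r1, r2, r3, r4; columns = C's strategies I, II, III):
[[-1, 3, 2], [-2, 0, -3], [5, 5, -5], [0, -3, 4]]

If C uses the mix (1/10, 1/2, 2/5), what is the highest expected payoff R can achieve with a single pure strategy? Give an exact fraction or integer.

11/5

r1: (-1)·(1/10) + (3)·(1/2) + (2)·(2/5) = 11/5.
r2: (-2)·(1/10) + (0)·(1/2) + (-3)·(2/5) = -7/5.
r3: (5)·(1/10) + (5)·(1/2) + (-5)·(2/5) = 1.
r4: (0)·(1/10) + (-3)·(1/2) + (4)·(2/5) = 1/10.
The best pure response is r1 with expected payoff 11/5.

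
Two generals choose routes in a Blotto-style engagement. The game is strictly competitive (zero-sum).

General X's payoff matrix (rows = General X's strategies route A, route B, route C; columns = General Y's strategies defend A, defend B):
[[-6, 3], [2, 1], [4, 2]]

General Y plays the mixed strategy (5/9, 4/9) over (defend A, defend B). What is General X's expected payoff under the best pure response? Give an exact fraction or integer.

route A: (-6)·(5/9) + (3)·(4/9) = -2.
route B: (2)·(5/9) + (1)·(4/9) = 14/9.
route C: (4)·(5/9) + (2)·(4/9) = 28/9.
The best pure response is route C with expected payoff 28/9.

28/9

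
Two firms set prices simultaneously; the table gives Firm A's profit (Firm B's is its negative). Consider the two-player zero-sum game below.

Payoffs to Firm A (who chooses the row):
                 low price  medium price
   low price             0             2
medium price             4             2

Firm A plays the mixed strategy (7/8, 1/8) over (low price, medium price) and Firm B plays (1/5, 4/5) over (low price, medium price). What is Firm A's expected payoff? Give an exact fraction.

17/10

Against (1/5, 4/5), each row's expected payoff is low price: 8/5; medium price: 12/5.
Taking the (7/8, 1/8)-weighted average: (7/8)·(8/5) + (1/8)·(12/5) = 17/10.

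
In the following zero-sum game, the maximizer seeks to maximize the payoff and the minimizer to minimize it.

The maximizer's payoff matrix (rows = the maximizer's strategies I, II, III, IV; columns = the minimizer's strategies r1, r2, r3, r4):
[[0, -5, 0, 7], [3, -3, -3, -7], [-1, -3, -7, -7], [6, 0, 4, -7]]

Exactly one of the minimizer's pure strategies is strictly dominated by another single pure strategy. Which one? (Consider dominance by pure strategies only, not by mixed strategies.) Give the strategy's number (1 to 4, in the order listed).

The minimizer prefers columns that give the maximizer less. Compare r1 with r2: -5 < 0, -3 < 3, -3 < -1, 0 < 6.
So r2 strictly dominates r1 for the minimizer; r1 is strictly dominated.

1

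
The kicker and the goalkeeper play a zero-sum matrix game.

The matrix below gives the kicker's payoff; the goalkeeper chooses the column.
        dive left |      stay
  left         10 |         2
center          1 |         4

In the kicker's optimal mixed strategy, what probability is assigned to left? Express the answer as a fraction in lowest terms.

3/11

Row minima are 2 and 1, so the kicker's maximin is 2; column maxima are 10 and 4, so the goalkeeper's minimax is 4. These differ, so the equilibrium is in mixed strategies.
Let the kicker play left with probability p. The goalkeeper is indifferent when 10p + (1−p) = 2p + 4(1−p), giving p = 3/11.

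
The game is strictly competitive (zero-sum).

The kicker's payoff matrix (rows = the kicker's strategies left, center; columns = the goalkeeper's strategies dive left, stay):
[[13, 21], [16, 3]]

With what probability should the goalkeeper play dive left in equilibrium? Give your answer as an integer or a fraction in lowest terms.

Row minima are 13 and 3, so the kicker's maximin is 13; column maxima are 16 and 21, so the goalkeeper's minimax is 16. These differ, so the equilibrium is in mixed strategies.
Let the goalkeeper play dive left with probability q. The kicker is indifferent when 13q + 21(1−q) = 16q + 3(1−q), giving q = 6/7.

6/7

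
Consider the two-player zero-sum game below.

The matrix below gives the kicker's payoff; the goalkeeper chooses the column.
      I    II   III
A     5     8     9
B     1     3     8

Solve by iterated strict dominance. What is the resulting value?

Column III is strictly dominated by I for the goalkeeper (5<9, 1<8); eliminate III.
Row B is strictly dominated by row A (5>1, 8>3); eliminate B.
Column II is strictly dominated by I for the goalkeeper (5<8); eliminate II.
Only (A, I) remains, with payoff 5.

5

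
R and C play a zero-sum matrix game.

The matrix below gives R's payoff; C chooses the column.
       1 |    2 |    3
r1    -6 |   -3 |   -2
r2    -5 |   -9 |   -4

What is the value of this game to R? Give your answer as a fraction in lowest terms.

Column 3 is strictly dominated by 2 for C (it gives R more in every row).
The remaining 2×2 game on (r1, r2) × (1, 2) has no saddle point. Let R play r1 with probability p; indifference gives −6p − 5(1−p) = −3p − 9(1−p), so p = 4/7.
Similarly C's optimal q on 1 is 6/7, and the value is -6·(6/7) + (-3)·(1/7) = -39/7.

-39/7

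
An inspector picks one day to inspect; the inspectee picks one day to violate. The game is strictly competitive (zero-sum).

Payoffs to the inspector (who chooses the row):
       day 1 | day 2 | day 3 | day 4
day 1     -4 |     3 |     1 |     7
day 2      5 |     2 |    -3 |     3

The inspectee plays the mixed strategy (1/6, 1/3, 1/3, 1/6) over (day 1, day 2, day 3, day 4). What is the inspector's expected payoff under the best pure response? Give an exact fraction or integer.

11/6

day 1: (-4)·(1/6) + (3)·(1/3) + (1)·(1/3) + (7)·(1/6) = 11/6.
day 2: (5)·(1/6) + (2)·(1/3) + (-3)·(1/3) + (3)·(1/6) = 1.
The best pure response is day 1 with expected payoff 11/6.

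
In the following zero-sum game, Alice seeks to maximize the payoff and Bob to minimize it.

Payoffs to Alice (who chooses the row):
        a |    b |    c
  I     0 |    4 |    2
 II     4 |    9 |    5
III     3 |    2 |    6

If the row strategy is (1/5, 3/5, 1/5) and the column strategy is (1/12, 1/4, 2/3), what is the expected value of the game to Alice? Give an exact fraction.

149/30

Against (1/12, 1/4, 2/3), each row's expected payoff is I: 7/3; II: 71/12; III: 19/4.
Taking the (1/5, 3/5, 1/5)-weighted average: (1/5)·(7/3) + (3/5)·(71/12) + (1/5)·(19/4) = 149/30.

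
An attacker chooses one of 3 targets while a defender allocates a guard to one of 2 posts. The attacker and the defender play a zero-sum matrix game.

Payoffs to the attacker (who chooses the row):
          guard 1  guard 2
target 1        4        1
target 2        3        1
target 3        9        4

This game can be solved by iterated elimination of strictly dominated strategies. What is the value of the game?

Column guard 1 is strictly dominated by guard 2 for the defender (1<4, 1<3, 4<9); eliminate guard 1.
Row target 1 is strictly dominated by row target 3 (4>1); eliminate target 1.
Row target 2 is strictly dominated by row target 3 (4>1); eliminate target 2.
Only (target 3, guard 2) remains, with payoff 4.

4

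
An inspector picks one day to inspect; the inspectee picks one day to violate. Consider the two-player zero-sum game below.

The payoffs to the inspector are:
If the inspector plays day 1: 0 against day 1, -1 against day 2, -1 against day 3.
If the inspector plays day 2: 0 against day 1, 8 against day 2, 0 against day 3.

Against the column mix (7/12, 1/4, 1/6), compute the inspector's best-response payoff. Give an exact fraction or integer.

2

day 1: (0)·(7/12) + (-1)·(1/4) + (-1)·(1/6) = -5/12.
day 2: (0)·(7/12) + (8)·(1/4) + (0)·(1/6) = 2.
The best pure response is day 2 with expected payoff 2.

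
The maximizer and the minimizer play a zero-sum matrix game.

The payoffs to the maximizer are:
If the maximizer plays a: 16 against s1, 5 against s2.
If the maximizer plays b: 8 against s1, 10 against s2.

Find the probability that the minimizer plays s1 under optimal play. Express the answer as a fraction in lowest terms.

Row minima are 5 and 8, so the maximizer's maximin is 8; column maxima are 16 and 10, so the minimizer's minimax is 10. These differ, so the equilibrium is in mixed strategies.
Let the minimizer play s1 with probability q. The maximizer is indifferent when 16q + 5(1−q) = 8q + 10(1−q), giving q = 5/13.

5/13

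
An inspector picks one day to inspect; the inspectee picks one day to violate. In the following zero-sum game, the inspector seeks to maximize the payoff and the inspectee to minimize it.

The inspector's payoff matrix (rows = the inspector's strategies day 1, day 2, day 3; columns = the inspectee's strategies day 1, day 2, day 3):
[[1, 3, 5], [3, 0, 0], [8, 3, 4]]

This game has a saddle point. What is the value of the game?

Row minima: 1, 0, 3 → the inspector's maximin is 3.
Column maxima: 8, 3, 5 → the inspectee's minimax is 3.
They coincide at (day 3, day 2), so the value is 3.

3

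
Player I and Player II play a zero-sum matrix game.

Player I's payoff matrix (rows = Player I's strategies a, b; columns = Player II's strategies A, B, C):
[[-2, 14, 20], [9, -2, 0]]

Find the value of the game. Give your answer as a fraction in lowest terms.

122/27

Column C is strictly dominated by B for Player II (it gives Player I more in every row).
The remaining 2×2 game on (a, b) × (A, B) has no saddle point. Let Player I play a with probability p; indifference gives −2p + 9(1−p) = 14p − 2(1−p), so p = 11/27.
Similarly Player II's optimal q on A is 16/27, and the value is -2·(16/27) + (14)·(11/27) = 122/27.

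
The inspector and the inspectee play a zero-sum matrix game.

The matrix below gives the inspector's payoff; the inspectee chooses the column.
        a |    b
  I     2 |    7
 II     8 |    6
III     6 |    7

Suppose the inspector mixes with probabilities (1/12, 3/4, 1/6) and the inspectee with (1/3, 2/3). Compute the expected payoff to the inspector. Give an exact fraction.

Against (1/3, 2/3), each row's expected payoff is I: 16/3; II: 20/3; III: 20/3.
Taking the (1/12, 3/4, 1/6)-weighted average: (1/12)·(16/3) + (3/4)·(20/3) + (1/6)·(20/3) = 59/9.

59/9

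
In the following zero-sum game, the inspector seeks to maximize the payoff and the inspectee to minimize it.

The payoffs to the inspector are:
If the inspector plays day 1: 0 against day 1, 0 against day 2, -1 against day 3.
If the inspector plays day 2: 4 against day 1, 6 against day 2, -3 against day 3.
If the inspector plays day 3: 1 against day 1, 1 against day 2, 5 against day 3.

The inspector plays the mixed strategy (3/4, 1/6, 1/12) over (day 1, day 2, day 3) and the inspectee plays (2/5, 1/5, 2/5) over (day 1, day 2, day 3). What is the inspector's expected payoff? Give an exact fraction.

11/60

Against (2/5, 1/5, 2/5), each row's expected payoff is day 1: -2/5; day 2: 8/5; day 3: 13/5.
Taking the (3/4, 1/6, 1/12)-weighted average: (3/4)·(-2/5) + (1/6)·(8/5) + (1/12)·(13/5) = 11/60.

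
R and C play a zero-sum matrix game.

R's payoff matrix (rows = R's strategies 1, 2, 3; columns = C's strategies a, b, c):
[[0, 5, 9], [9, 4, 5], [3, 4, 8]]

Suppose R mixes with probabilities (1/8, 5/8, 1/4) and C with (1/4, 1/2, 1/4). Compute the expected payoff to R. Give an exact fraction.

167/32

Against (1/4, 1/2, 1/4), each row's expected payoff is 1: 19/4; 2: 11/2; 3: 19/4.
Taking the (1/8, 5/8, 1/4)-weighted average: (1/8)·(19/4) + (5/8)·(11/2) + (1/4)·(19/4) = 167/32.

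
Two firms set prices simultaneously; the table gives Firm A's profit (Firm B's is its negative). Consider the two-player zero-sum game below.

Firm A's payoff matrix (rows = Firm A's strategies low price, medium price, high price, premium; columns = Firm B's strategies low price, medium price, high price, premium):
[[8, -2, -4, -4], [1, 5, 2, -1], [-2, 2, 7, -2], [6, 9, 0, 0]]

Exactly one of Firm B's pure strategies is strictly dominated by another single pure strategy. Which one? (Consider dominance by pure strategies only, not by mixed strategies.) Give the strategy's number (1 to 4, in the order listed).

2

Firm B prefers columns that give Firm A less. Compare medium price with premium: -4 < -2, -1 < 5, -2 < 2, 0 < 9.
So premium strictly dominates medium price for Firm B; medium price is strictly dominated.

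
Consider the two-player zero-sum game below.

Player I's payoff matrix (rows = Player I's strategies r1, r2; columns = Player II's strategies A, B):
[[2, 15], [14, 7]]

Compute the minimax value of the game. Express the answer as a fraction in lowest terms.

49/5

Row minima are 2 and 7, so Player I's maximin is 7; column maxima are 14 and 15, so Player II's minimax is 14. These differ, so the equilibrium is in mixed strategies.
Let Player I play r1 with probability p. Player II is indifferent when 2p + 14(1−p) = 15p + 7(1−p), giving p = 7/20.
Let Player II play A with probability q. Player I is indifferent when 2q + 15(1−q) = 14q + 7(1−q), giving q = 2/5.
The value is 2·(2/5) + (15)·(3/5) = 49/5.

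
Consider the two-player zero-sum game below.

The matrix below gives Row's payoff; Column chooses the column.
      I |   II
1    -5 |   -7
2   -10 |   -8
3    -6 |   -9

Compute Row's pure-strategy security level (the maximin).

The worst-case payoff for each row is 1: -7, 2: -10, 3: -9.
The best of these is -7.

-7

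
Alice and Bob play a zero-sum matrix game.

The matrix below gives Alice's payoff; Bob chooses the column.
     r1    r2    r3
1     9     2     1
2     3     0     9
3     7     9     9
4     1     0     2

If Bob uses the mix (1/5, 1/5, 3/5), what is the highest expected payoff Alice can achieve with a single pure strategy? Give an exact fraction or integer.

43/5

1: (9)·(1/5) + (2)·(1/5) + (1)·(3/5) = 14/5.
2: (3)·(1/5) + (0)·(1/5) + (9)·(3/5) = 6.
3: (7)·(1/5) + (9)·(1/5) + (9)·(3/5) = 43/5.
4: (1)·(1/5) + (0)·(1/5) + (2)·(3/5) = 7/5.
The best pure response is 3 with expected payoff 43/5.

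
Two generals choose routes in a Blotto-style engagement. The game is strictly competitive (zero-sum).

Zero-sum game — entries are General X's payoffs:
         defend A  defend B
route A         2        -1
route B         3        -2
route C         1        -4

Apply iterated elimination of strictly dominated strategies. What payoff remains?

-1

Column defend A is strictly dominated by defend B for General Y (-1<2, -2<3, -4<1); eliminate defend A.
Row route C is strictly dominated by row route A (-1>-4); eliminate route C.
Row route B is strictly dominated by row route A (-1>-2); eliminate route B.
Only (route A, defend B) remains, with payoff -1.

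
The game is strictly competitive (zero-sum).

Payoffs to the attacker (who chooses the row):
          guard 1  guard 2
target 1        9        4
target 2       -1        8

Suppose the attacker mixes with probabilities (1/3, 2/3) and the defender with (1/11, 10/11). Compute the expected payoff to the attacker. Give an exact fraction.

69/11

Against (1/11, 10/11), each row's expected payoff is target 1: 49/11; target 2: 79/11.
Taking the (1/3, 2/3)-weighted average: (1/3)·(49/11) + (2/3)·(79/11) = 69/11.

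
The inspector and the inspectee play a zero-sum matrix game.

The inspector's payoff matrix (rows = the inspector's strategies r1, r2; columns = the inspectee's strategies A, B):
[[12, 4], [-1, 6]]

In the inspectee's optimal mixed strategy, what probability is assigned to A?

2/15

Row minima are 4 and -1, so the inspector's maximin is 4; column maxima are 12 and 6, so the inspectee's minimax is 6. These differ, so the equilibrium is in mixed strategies.
Let the inspectee play A with probability q. The inspector is indifferent when 12q + 4(1−q) = −q + 6(1−q), giving q = 2/15.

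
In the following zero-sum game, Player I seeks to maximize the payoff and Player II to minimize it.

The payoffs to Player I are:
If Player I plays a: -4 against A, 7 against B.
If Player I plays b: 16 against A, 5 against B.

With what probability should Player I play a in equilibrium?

Row minima are -4 and 5, so Player I's maximin is 5; column maxima are 16 and 7, so Player II's minimax is 7. These differ, so the equilibrium is in mixed strategies.
Let Player I play a with probability p. Player II is indifferent when −4p + 16(1−p) = 7p + 5(1−p), giving p = 1/2.

1/2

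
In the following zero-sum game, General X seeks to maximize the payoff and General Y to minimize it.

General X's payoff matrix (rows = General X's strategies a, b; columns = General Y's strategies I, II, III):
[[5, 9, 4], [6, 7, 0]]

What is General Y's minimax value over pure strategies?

4

The worst case (largest entry) in each column is I: 6, II: 9, III: 4.
The best (smallest) of these is 4.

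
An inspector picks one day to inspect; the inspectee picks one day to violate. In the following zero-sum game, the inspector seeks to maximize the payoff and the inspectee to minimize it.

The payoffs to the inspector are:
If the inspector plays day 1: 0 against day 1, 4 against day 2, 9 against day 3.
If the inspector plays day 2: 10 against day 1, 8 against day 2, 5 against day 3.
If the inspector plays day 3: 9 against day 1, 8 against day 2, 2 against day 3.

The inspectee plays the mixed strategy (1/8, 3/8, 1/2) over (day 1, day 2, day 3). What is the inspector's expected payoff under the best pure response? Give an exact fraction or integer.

27/4

day 1: (0)·(1/8) + (4)·(3/8) + (9)·(1/2) = 6.
day 2: (10)·(1/8) + (8)·(3/8) + (5)·(1/2) = 27/4.
day 3: (9)·(1/8) + (8)·(3/8) + (2)·(1/2) = 41/8.
The best pure response is day 2 with expected payoff 27/4.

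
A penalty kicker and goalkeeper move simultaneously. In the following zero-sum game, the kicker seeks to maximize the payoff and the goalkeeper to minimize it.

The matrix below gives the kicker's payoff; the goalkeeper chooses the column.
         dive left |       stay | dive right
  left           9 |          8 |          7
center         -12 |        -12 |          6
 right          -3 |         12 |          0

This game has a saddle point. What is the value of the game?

7

Row minima: 7, -12, -3 → the kicker's maximin is 7.
Column maxima: 9, 12, 7 → the goalkeeper's minimax is 7.
They coincide at (left, dive right), so the value is 7.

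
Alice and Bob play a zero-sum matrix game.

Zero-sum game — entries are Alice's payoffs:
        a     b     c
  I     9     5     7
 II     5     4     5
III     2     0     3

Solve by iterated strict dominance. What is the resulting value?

Row III is strictly dominated by row I (9>2, 5>0, 7>3); eliminate III.
Column a is strictly dominated by b for Bob (5<9, 4<5); eliminate a.
Column c is strictly dominated by b for Bob (5<7, 4<5); eliminate c.
Row II is strictly dominated by row I (5>4); eliminate II.
Only (I, b) remains, with payoff 5.

5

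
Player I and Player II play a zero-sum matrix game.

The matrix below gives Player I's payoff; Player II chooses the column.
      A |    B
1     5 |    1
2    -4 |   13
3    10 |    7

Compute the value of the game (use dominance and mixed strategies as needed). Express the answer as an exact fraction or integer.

79/10

Row 1 is strictly dominated by row 3, so Player I never plays it.
The remaining 2×2 game on (2, 3) × (A, B) has no saddle point. Let Player I play 2 with probability p; indifference gives −4p + 10(1−p) = 13p + 7(1−p), so p = 3/20.
Similarly Player II's optimal q on A is 3/10, and the value is -4·(3/10) + (13)·(7/10) = 79/10.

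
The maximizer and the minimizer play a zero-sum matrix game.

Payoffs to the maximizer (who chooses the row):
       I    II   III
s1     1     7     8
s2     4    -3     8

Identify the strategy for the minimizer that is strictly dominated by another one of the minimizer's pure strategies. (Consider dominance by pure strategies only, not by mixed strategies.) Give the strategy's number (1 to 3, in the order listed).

The minimizer prefers columns that give the maximizer less. Compare III with I: 1 < 8, 4 < 8.
So I strictly dominates III for the minimizer; III is strictly dominated.

3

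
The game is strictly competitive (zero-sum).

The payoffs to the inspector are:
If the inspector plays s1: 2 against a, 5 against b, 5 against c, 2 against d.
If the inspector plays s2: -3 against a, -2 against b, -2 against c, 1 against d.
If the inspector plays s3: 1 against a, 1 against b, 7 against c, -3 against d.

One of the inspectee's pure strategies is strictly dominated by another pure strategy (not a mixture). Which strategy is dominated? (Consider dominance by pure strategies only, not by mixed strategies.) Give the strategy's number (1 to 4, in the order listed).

3

The inspectee prefers columns that give the inspector less. Compare c with a: 2 < 5, -3 < -2, 1 < 7.
So a strictly dominates c for the inspectee; c is strictly dominated.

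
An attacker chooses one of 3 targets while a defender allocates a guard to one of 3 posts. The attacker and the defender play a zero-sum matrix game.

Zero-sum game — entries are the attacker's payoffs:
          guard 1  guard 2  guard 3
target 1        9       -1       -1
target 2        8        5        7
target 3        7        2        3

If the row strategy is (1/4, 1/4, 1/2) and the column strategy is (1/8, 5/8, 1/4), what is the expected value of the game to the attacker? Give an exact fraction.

Against (1/8, 5/8, 1/4), each row's expected payoff is target 1: 1/4; target 2: 47/8; target 3: 23/8.
Taking the (1/4, 1/4, 1/2)-weighted average: (1/4)·(1/4) + (1/4)·(47/8) + (1/2)·(23/8) = 95/32.

95/32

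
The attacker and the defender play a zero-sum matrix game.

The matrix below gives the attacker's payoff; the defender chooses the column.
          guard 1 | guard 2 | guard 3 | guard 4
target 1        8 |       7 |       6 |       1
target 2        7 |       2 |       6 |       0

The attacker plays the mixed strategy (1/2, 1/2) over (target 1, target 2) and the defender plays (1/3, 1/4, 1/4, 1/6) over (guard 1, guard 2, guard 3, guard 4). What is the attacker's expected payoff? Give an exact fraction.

125/24

Against (1/3, 1/4, 1/4, 1/6), each row's expected payoff is target 1: 73/12; target 2: 13/3.
Taking the (1/2, 1/2)-weighted average: (1/2)·(73/12) + (1/2)·(13/3) = 125/24.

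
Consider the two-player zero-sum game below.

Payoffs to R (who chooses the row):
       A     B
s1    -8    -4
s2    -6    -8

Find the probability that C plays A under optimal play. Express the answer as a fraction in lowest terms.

2/3

Row minima are -8 and -8, so R's maximin is -8; column maxima are -6 and -4, so C's minimax is -6. These differ, so the equilibrium is in mixed strategies.
Let C play A with probability q. R is indifferent when −8q − 4(1−q) = −6q − 8(1−q), giving q = 2/3.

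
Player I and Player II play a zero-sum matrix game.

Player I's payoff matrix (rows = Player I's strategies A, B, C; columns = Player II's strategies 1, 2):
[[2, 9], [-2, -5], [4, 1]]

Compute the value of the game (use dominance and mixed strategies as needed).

Row B is strictly dominated by row C, so Player I never plays it.
The remaining 2×2 game on (A, C) × (1, 2) has no saddle point. Let Player I play A with probability p; indifference gives 2p + 4(1−p) = 9p + (1−p), so p = 3/10.
Similarly Player II's optimal q on 1 is 4/5, and the value is 2·(4/5) + (9)·(1/5) = 17/5.

17/5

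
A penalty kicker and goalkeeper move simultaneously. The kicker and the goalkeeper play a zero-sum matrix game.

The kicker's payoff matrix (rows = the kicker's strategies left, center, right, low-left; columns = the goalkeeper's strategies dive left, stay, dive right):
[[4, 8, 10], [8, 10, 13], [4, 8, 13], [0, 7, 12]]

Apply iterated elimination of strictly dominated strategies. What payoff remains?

8

Row left is strictly dominated by row center (8>4, 10>8, 13>10); eliminate left.
Column stay is strictly dominated by dive left for the goalkeeper (8<10, 4<8, 0<7); eliminate stay.
Row low-left is strictly dominated by row center (8>0, 13>12); eliminate low-left.
Column dive right is strictly dominated by dive left for the goalkeeper (8<13, 4<13); eliminate dive right.
Row right is strictly dominated by row center (8>4); eliminate right.
Only (center, dive left) remains, with payoff 8.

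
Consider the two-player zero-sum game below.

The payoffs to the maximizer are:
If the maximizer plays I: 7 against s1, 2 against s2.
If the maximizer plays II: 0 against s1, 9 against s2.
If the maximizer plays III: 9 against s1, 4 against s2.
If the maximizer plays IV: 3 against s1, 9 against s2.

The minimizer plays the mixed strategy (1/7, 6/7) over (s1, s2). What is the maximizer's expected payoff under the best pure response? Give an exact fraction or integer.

I: (7)·(1/7) + (2)·(6/7) = 19/7.
II: (0)·(1/7) + (9)·(6/7) = 54/7.
III: (9)·(1/7) + (4)·(6/7) = 33/7.
IV: (3)·(1/7) + (9)·(6/7) = 57/7.
The best pure response is IV with expected payoff 57/7.

57/7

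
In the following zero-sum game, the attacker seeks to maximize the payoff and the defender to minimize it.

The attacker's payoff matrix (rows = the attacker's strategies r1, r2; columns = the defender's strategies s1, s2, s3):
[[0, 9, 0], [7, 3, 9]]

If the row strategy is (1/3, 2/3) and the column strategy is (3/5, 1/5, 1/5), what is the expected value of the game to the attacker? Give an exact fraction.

Against (3/5, 1/5, 1/5), each row's expected payoff is r1: 9/5; r2: 33/5.
Taking the (1/3, 2/3)-weighted average: (1/3)·(9/5) + (2/3)·(33/5) = 5.

5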